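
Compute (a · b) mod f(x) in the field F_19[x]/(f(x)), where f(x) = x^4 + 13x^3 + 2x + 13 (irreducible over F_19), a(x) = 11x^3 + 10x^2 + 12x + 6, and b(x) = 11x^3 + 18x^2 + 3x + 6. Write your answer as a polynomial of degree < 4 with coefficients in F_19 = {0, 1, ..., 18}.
a · b ≡ 5x^3 + 2x^2 + 17x (mod f(x))

Multiply in F_19[x]: a(x)·b(x) = (11x^3 + 10x^2 + 12x + 6)·(11x^3 + 18x^2 + 3x + 6) = 7x^6 + 4x^5 + 3x^4 + 17x^3 + 14x^2 + 14x + 17. This has degree ≥ 4, so divide by f(x) over F_19: 7x^6 + 4x^5 + 3x^4 + 17x^3 + 14x^2 + 14x + 17 = (7x^2 + 8x + 13)·(x^4 + 13x^3 + 2x + 13) + (5x^3 + 2x^2 + 17x). Hence a·b ≡ 5x^3 + 2x^2 + 17x (mod f). (F_19[x]/(f) is a field with 19^4 = 130321 elements since f is irreducible of degree 4.)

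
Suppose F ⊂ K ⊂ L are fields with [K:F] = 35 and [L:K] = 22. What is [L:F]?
[L:F] = 770

The tower law says that for any tower of field extensions F ⊂ K ⊂ L with finite degrees, [L:F] = [L:K] · [K:F]. Here this gives [L:F] = 22 · 35 = 770.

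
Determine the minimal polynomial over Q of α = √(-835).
m_α(x) = x^2 + 835

α satisfies α^2 + 835 = 0, so x^2 + 835 annihilates α. Since d = -835 is squarefree and ≠ 1, it is not a perfect square in Q, so x^2 + 835 has no rational root and is therefore irreducible over Q (a degree-2 polynomial over a field is irreducible iff it has no root). Hence m_α(x) = x^2 + 835.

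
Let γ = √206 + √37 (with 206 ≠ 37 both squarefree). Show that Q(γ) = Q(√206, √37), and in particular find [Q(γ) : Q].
[Q(γ) : Q] = 4 (equivalently, Q(γ) = Q(√206, √37))

Obviously Q(γ) ⊆ Q(√206, √37), and [Q(√206, √37):Q] = 4 (since 206, 37 are distinct squarefree integers > 1 with 7622 not a perfect square). To show equality we compute the minimal polynomial of γ. From γ = √206 + √37: γ^2 = 206 + 2√(7622) + 37 = 243 + 2√(7622), so γ^2 - 243 = 2√(7622); squaring, (γ^2 - 243)^2 = 4·7622, i.e. γ^4 - 486γ^2 + 59049 - 30488 = 0, i.e. γ^4 - 486γ^2 + 28561 = 0. So γ is a root of x^4 - 486x^2 + 28561. This polynomial is irreducible over Q: it has no rational root (each ±√206 ± √37 is irrational), and any factorization into two quadratics over Q would force √(7622) ∈ Q (pairing opposite roots) or √206, √37 ∈ Q (other pairings), all impossible. Hence [Q(γ):Q] = 4 = [Q(√206, √37):Q], so Q(γ) = Q(√206, √37).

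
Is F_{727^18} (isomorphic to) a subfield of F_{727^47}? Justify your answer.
No: F_{727^18} is not a subfield of F_{727^47}

F_{p^m} embeds in F_{p^n} iff m | n. Here 18 ∤ 47 (since 47 = 2·18 + 11 with remainder 11 ≠ 0), so F_{727^18} is not a subfield of F_{727^47}. Equivalently: if it were, the tower law would give 18 = [F_{727^18}:F_727] dividing [F_{727^47}:F_727] = 47, contradiction.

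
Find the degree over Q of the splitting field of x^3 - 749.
[K : Q] = 6

The roots of x^3 - 749 are ∛749, ω∛749, ω^2∛749 where ω = e^(2πi/3) is a primitive cube root of unity, so K = Q(∛749, ω). Now [Q(∛749):Q] = 3 (since 749 is not a perfect cube, x^3 - 749 is irreducible) and [Q(ω):Q] = 2. Both 2 and 3 divide [K:Q], and [K:Q] ≤ 3·2 = 6, so [K:Q] = 6. (Equivalently: Q(∛749) ⊂ R but ω ∉ R, so [K : Q(∛749)] = 2.)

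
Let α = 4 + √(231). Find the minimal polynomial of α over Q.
m_α(x) = x^2 - 8x - 215

From α - 4 = √(231), squaring gives (α - 4)^2 = 231, i.e. α^2 - 8α + 16 = 231, so α^2 - 8α - 215 = 0. The discriminant of x^2 - 8x - 215 is (-8)^2 - 4·(-215) = 64 + 860 = 924, and 4·(231) is not a perfect square in Q since 231 is squarefree and ≠ 1. Hence x^2 - 8x - 215 is irreducible over Q and is the minimal polynomial of α.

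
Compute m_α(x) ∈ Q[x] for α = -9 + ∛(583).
m_α(x) = x^3 + 27x^2 + 243x + 146

Set β = α + 9 = ∛(583), so β^3 = 583. Then (α + 9)^3 - 583 = 0, i.e. α is a root of g(x) = (x + 9)^3 - 583 = x^3 + 27x^2 + 243x + 146. Since g(x) = h(x + 9) where h(x) = x^3 - 583, and h is irreducible over Q (because 583 is not a perfect cube, so h has no rational root, and a monic cubic with no rational root is irreducible), g is also irreducible (irreducibility is preserved under the substitution x → x + 9). Hence m_α(x) = x^3 + 27x^2 + 243x + 146.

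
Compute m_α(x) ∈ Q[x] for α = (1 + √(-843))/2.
m_α(x) = x^2 - x + 211

From 2α - 1 = √(-843), squaring gives (2α - 1)^2 = -843, i.e. 4α^2 - 4α + 1 = -843, so α^2 - α + (1 + 843)/4 = 0. Since -843 ≡ 1 (mod 4), (1 + 843)/4 = 211 ∈ Z. The polynomial x^2 - x + 211 has discriminant 1 - 4·(211) = -843, which is not a perfect square in Q (d = -843 is squarefree and ≠ 1), so x^2 - x + 211 is irreducible over Q. It is the minimal polynomial of α.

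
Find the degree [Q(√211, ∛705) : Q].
[Q(√211, ∛705) : Q] = 6

Let L = Q(√211, ∛705). Since Q(√211) ⊂ L and [Q(√211):Q] = 2, the tower law gives 2 | [L:Q]. Likewise Q(∛705) ⊂ L with [Q(∛705):Q] = 3 (because 705 is not a perfect cube), so 3 | [L:Q]. As gcd(2,3) = 1, [L:Q] is divisible by 6. Conversely L is generated over Q by √211 and ∛705, so [L:Q] ≤ 2·3 = 6. Therefore [Q(√211, ∛705) : Q] = 6.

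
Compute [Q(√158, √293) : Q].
[Q(√158, √293) : Q] = 4

[Q(√158):Q] = 2 (min poly x^2 - 158, irreducible since 158 is squarefree > 1). For the top step, suppose √293 ∈ Q(√158), say √293 = c + d√158 with c, d ∈ Q. Squaring: 293 = c^2 + 158d^2 + 2cd√158. Since √158 ∉ Q this forces 2cd = 0. If d = 0 then √293 = c ∈ Q, contradicting 293 squarefree > 1. If c = 0 then 293 = 158d^2, so 158·293 = (158d)^2 is a perfect square in Q — but 158·293 = 46294 is not a perfect square (since 158 and 293 are distinct squarefree integers). Contradiction. Hence √293 ∉ Q(√158), so x^2 - 293 stays irreducible over Q(√158) and [Q(√158, √293) : Q(√158)] = 2. By the tower law, [Q(√158, √293) : Q] = 2 · 2 = 4.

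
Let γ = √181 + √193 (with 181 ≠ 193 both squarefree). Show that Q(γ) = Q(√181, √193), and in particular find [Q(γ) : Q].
[Q(γ) : Q] = 4 (equivalently, Q(γ) = Q(√181, √193))

Obviously Q(γ) ⊆ Q(√181, √193), and [Q(√181, √193):Q] = 4 (since 181, 193 are distinct squarefree integers > 1 with 34933 not a perfect square). To show equality we compute the minimal polynomial of γ. From γ = √181 + √193: γ^2 = 181 + 2√(34933) + 193 = 374 + 2√(34933), so γ^2 - 374 = 2√(34933); squaring, (γ^2 - 374)^2 = 4·34933, i.e. γ^4 - 748γ^2 + 139876 - 139732 = 0, i.e. γ^4 - 748γ^2 + 144 = 0. So γ is a root of x^4 - 748x^2 + 144. This polynomial is irreducible over Q: it has no rational root (each ±√181 ± √193 is irrational), and any factorization into two quadratics over Q would force √(34933) ∈ Q (pairing opposite roots) or √181, √193 ∈ Q (other pairings), all impossible. Hence [Q(γ):Q] = 4 = [Q(√181, √193):Q], so Q(γ) = Q(√181, √193).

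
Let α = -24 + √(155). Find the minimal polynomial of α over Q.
m_α(x) = x^2 + 48x + 421

From α + 24 = √(155), squaring gives (α + 24)^2 = 155, i.e. α^2 + 48α + 576 = 155, so α^2 + 48α + 421 = 0. The discriminant of x^2 + 48x + 421 is (48)^2 - 4·(421) = 2304 - 1684 = 620, and 4·(155) is not a perfect square in Q since 155 is squarefree and ≠ 1. Hence x^2 + 48x + 421 is irreducible over Q and is the minimal polynomial of α.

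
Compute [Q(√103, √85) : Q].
[Q(√103, √85) : Q] = 4

[Q(√103):Q] = 2 (min poly x^2 - 103, irreducible since 103 is squarefree > 1). For the top step, suppose √85 ∈ Q(√103), say √85 = c + d√103 with c, d ∈ Q. Squaring: 85 = c^2 + 103d^2 + 2cd√103. Since √103 ∉ Q this forces 2cd = 0. If d = 0 then √85 = c ∈ Q, contradicting 85 squarefree > 1. If c = 0 then 85 = 103d^2, so 103·85 = (103d)^2 is a perfect square in Q — but 103·85 = 8755 is not a perfect square (since 103 and 85 are distinct squarefree integers). Contradiction. Hence √85 ∉ Q(√103), so x^2 - 85 stays irreducible over Q(√103) and [Q(√103, √85) : Q(√103)] = 2. By the tower law, [Q(√103, √85) : Q] = 2 · 2 = 4.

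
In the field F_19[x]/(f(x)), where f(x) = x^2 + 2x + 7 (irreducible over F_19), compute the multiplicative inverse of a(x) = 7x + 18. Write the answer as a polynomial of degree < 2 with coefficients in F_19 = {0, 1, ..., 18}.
a(x)^(-1) ≡ 15x + 5 (mod f(x))

Since f is irreducible over F_19, F_19[x]/(f) is a field and a(x) ≠ 0 has an inverse. Apply the extended Euclidean algorithm to f(x) and a(x) in F_19[x]: f(x) = (11x + 10)·a(x) + (17). The last nonzero remainder is the constant 17 = gcd(f, a) in F_19. Back-substituting through the division chain expresses 17 = s(x)·a(x) + t(x)·f(x) with s(x) ≡ 8x + 9 (mod f), so (8x + 9)·a(x) ≡ 17 (mod f). Multiplying by 17^(-1) ≡ 9 in F_19 gives a(x)^(-1) ≡ 9·(8x + 9) ≡ 15x + 5 (mod f). Check: (7x + 18)·(15x + 5) = 10x^2 + x + 14 ≡ 1 (mod x^2 + 2x + 7).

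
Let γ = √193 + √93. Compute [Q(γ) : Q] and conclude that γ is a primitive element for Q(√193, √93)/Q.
[Q(γ) : Q] = 4 (equivalently, Q(γ) = Q(√193, √93))

Obviously Q(γ) ⊆ Q(√193, √93), and [Q(√193, √93):Q] = 4 (since 193, 93 are distinct squarefree integers > 1 with 17949 not a perfect square). To show equality we compute the minimal polynomial of γ. From γ = √193 + √93: γ^2 = 193 + 2√(17949) + 93 = 286 + 2√(17949), so γ^2 - 286 = 2√(17949); squaring, (γ^2 - 286)^2 = 4·17949, i.e. γ^4 - 572γ^2 + 81796 - 71796 = 0, i.e. γ^4 - 572γ^2 + 10000 = 0. So γ is a root of x^4 - 572x^2 + 10000. This polynomial is irreducible over Q: it has no rational root (each ±√193 ± √93 is irrational), and any factorization into two quadratics over Q would force √(17949) ∈ Q (pairing opposite roots) or √193, √93 ∈ Q (other pairings), all impossible. Hence [Q(γ):Q] = 4 = [Q(√193, √93):Q], so Q(γ) = Q(√193, √93).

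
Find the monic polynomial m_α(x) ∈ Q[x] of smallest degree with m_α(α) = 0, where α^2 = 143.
m_α(x) = x^2 - 143

α satisfies α^2 - 143 = 0, so x^2 - 143 annihilates α. Since d = 143 is squarefree and ≠ 1, it is not a perfect square in Q, so x^2 - 143 has no rational root and is therefore irreducible over Q (a degree-2 polynomial over a field is irreducible iff it has no root). Hence m_α(x) = x^2 - 143.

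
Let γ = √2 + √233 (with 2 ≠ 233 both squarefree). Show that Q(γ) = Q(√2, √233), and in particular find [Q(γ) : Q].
[Q(γ) : Q] = 4 (equivalently, Q(γ) = Q(√2, √233))

Obviously Q(γ) ⊆ Q(√2, √233), and [Q(√2, √233):Q] = 4 (since 2, 233 are distinct squarefree integers > 1 with 466 not a perfect square). To show equality we compute the minimal polynomial of γ. From γ = √2 + √233: γ^2 = 2 + 2√(466) + 233 = 235 + 2√(466), so γ^2 - 235 = 2√(466); squaring, (γ^2 - 235)^2 = 4·466, i.e. γ^4 - 470γ^2 + 55225 - 1864 = 0, i.e. γ^4 - 470γ^2 + 53361 = 0. So γ is a root of x^4 - 470x^2 + 53361. This polynomial is irreducible over Q: it has no rational root (each ±√2 ± √233 is irrational), and any factorization into two quadratics over Q would force √(466) ∈ Q (pairing opposite roots) or √2, √233 ∈ Q (other pairings), all impossible. Hence [Q(γ):Q] = 4 = [Q(√2, √233):Q], so Q(γ) = Q(√2, √233).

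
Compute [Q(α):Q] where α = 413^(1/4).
[Q(α):Q] = 4

α is a root of x^4 - 413. By Eisenstein's criterion at the prime p = 7 (which divides the constant term 413 but p^2 = 49 does not, since 413 is squarefree), x^4 - 413 is irreducible over Q. Hence [Q(α):Q] = 4.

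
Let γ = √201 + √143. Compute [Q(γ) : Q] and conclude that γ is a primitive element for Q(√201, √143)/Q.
[Q(γ) : Q] = 4 (equivalently, Q(γ) = Q(√201, √143))

Obviously Q(γ) ⊆ Q(√201, √143), and [Q(√201, √143):Q] = 4 (since 201, 143 are distinct squarefree integers > 1 with 28743 not a perfect square). To show equality we compute the minimal polynomial of γ. From γ = √201 + √143: γ^2 = 201 + 2√(28743) + 143 = 344 + 2√(28743), so γ^2 - 344 = 2√(28743); squaring, (γ^2 - 344)^2 = 4·28743, i.e. γ^4 - 688γ^2 + 118336 - 114972 = 0, i.e. γ^4 - 688γ^2 + 3364 = 0. So γ is a root of x^4 - 688x^2 + 3364. This polynomial is irreducible over Q: it has no rational root (each ±√201 ± √143 is irrational), and any factorization into two quadratics over Q would force √(28743) ∈ Q (pairing opposite roots) or √201, √143 ∈ Q (other pairings), all impossible. Hence [Q(γ):Q] = 4 = [Q(√201, √143):Q], so Q(γ) = Q(√201, √143).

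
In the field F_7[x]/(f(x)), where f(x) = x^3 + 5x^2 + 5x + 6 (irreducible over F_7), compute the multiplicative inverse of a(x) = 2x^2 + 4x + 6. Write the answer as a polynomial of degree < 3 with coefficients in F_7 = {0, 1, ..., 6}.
a(x)^(-1) ≡ x^2 + 6x + 5 (mod f(x))

Since f is irreducible over F_7, F_7[x]/(f) is a field and a(x) ≠ 0 has an inverse. Apply the extended Euclidean algorithm to f(x) and a(x) in F_7[x]: f(x) = (4x + 5)·a(x) + (3x + 4);  a(x) = (3x + 2)·(3x + 4) + (5). The last nonzero remainder is the constant 5 = gcd(f, a) in F_7. Back-substituting through the division chain expresses 5 = s(x)·a(x) + t(x)·f(x) with s(x) ≡ 5x^2 + 2x + 4 (mod f), so (5x^2 + 2x + 4)·a(x) ≡ 5 (mod f). Multiplying by 5^(-1) ≡ 3 in F_7 gives a(x)^(-1) ≡ 3·(5x^2 + 2x + 4) ≡ x^2 + 6x + 5 (mod f). Check: (2x^2 + 4x + 6)·(x^2 + 6x + 5) = 2x^4 + 2x^3 + 5x^2 + 2 ≡ 1 (mod x^3 + 5x^2 + 5x + 6).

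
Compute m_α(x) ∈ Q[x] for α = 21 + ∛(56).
m_α(x) = x^3 - 63x^2 + 1323x - 9317

Set β = α - 21 = ∛(56), so β^3 = 56. Then (α - 21)^3 - 56 = 0, i.e. α is a root of g(x) = (x - 21)^3 - 56 = x^3 - 63x^2 + 1323x - 9317. Since g(x) = h(x - 21) where h(x) = x^3 - 56, and h is irreducible over Q (because 56 is not a perfect cube, so h has no rational root, and a monic cubic with no rational root is irreducible), g is also irreducible (irreducibility is preserved under the substitution x → x - 21). Hence m_α(x) = x^3 - 63x^2 + 1323x - 9317.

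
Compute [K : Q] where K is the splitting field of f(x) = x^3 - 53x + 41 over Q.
[K : Q] = 6

By the rational root test, any rational root of the monic integer polynomial f(x) = x^3 - 53x + 41 must be an integer dividing the constant term 41, i.e. one of ±{1, 41}. Evaluating: f(1) = -11, f(-1) = 93, f(41) = 66789, f(-41) = -66707; none is 0, so f has no rational root and is therefore irreducible over Q (a cubic with no linear factor over a field is irreducible). For an irreducible cubic, the Galois group is A_3 or S_3 according as the discriminant disc(f) = -4a^3 - 27b^2 = -4·(-53)^3 - 27·(41)^2 = 550121 is or is not a square in Q. Here disc(f) = 550121 is not a perfect square in Q, so the Galois group of f over Q is not contained in A_3 and must be all of S_3. The splitting field has degree |S_3| = 6 over Q, so [K : Q] = 6.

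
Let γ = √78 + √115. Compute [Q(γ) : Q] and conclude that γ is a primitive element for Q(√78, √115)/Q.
[Q(γ) : Q] = 4 (equivalently, Q(γ) = Q(√78, √115))

Obviously Q(γ) ⊆ Q(√78, √115), and [Q(√78, √115):Q] = 4 (since 78, 115 are distinct squarefree integers > 1 with 8970 not a perfect square). To show equality we compute the minimal polynomial of γ. From γ = √78 + √115: γ^2 = 78 + 2√(8970) + 115 = 193 + 2√(8970), so γ^2 - 193 = 2√(8970); squaring, (γ^2 - 193)^2 = 4·8970, i.e. γ^4 - 386γ^2 + 37249 - 35880 = 0, i.e. γ^4 - 386γ^2 + 1369 = 0. So γ is a root of x^4 - 386x^2 + 1369. This polynomial is irreducible over Q: it has no rational root (each ±√78 ± √115 is irrational), and any factorization into two quadratics over Q would force √(8970) ∈ Q (pairing opposite roots) or √78, √115 ∈ Q (other pairings), all impossible. Hence [Q(γ):Q] = 4 = [Q(√78, √115):Q], so Q(γ) = Q(√78, √115).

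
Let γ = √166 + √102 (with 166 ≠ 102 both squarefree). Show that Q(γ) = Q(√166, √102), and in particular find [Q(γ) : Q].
[Q(γ) : Q] = 4 (equivalently, Q(γ) = Q(√166, √102))

Obviously Q(γ) ⊆ Q(√166, √102), and [Q(√166, √102):Q] = 4 (since 166, 102 are distinct squarefree integers > 1 with 16932 not a perfect square). To show equality we compute the minimal polynomial of γ. From γ = √166 + √102: γ^2 = 166 + 2√(16932) + 102 = 268 + 2√(16932), so γ^2 - 268 = 2√(16932); squaring, (γ^2 - 268)^2 = 4·16932, i.e. γ^4 - 536γ^2 + 71824 - 67728 = 0, i.e. γ^4 - 536γ^2 + 4096 = 0. So γ is a root of x^4 - 536x^2 + 4096. This polynomial is irreducible over Q: it has no rational root (each ±√166 ± √102 is irrational), and any factorization into two quadratics over Q would force √(16932) ∈ Q (pairing opposite roots) or √166, √102 ∈ Q (other pairings), all impossible. Hence [Q(γ):Q] = 4 = [Q(√166, √102):Q], so Q(γ) = Q(√166, √102).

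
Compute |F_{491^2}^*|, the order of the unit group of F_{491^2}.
|F_{491^2}^*| = 241080

F_{491^2} has 491^2 = 241081 elements; its multiplicative group consists of all nonzero elements, so |F_{491^2}^*| = 241081 - 1 = 241080. (It is cyclic since any finite subgroup of the multiplicative group of a field is cyclic.)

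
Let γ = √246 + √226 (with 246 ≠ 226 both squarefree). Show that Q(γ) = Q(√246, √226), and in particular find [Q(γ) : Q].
[Q(γ) : Q] = 4 (equivalently, Q(γ) = Q(√246, √226))

Obviously Q(γ) ⊆ Q(√246, √226), and [Q(√246, √226):Q] = 4 (since 246, 226 are distinct squarefree integers > 1 with 55596 not a perfect square). To show equality we compute the minimal polynomial of γ. From γ = √246 + √226: γ^2 = 246 + 2√(55596) + 226 = 472 + 2√(55596), so γ^2 - 472 = 2√(55596); squaring, (γ^2 - 472)^2 = 4·55596, i.e. γ^4 - 944γ^2 + 222784 - 222384 = 0, i.e. γ^4 - 944γ^2 + 400 = 0. So γ is a root of x^4 - 944x^2 + 400. This polynomial is irreducible over Q: it has no rational root (each ±√246 ± √226 is irrational), and any factorization into two quadratics over Q would force √(55596) ∈ Q (pairing opposite roots) or √246, √226 ∈ Q (other pairings), all impossible. Hence [Q(γ):Q] = 4 = [Q(√246, √226):Q], so Q(γ) = Q(√246, √226).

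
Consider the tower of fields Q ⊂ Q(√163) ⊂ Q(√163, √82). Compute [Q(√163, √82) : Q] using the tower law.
[Q(√163, √82) : Q] = 4

[Q(√163):Q] = 2 (min poly x^2 - 163, irreducible since 163 is squarefree > 1). For the top step, suppose √82 ∈ Q(√163), say √82 = c + d√163 with c, d ∈ Q. Squaring: 82 = c^2 + 163d^2 + 2cd√163. Since √163 ∉ Q this forces 2cd = 0. If d = 0 then √82 = c ∈ Q, contradicting 82 squarefree > 1. If c = 0 then 82 = 163d^2, so 163·82 = (163d)^2 is a perfect square in Q — but 163·82 = 13366 is not a perfect square (since 163 and 82 are distinct squarefree integers). Contradiction. Hence √82 ∉ Q(√163), so x^2 - 82 stays irreducible over Q(√163) and [Q(√163, √82) : Q(√163)] = 2. By the tower law, [Q(√163, √82) : Q] = 2 · 2 = 4.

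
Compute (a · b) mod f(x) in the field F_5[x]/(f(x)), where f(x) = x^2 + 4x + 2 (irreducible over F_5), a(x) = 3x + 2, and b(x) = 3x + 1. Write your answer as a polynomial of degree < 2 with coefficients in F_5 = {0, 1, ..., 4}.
a · b ≡ 3x + 4 (mod f(x))

Multiply in F_5[x]: a(x)·b(x) = (3x + 2)·(3x + 1) = 4x^2 + 4x + 2. This has degree ≥ 2, so divide by f(x) over F_5: 4x^2 + 4x + 2 = (4)·(x^2 + 4x + 2) + (3x + 4). Hence a·b ≡ 3x + 4 (mod f). (F_5[x]/(f) is a field with 5^2 = 25 elements since f is irreducible of degree 2.)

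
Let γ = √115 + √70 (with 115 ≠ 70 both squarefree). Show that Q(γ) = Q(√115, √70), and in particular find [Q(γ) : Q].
[Q(γ) : Q] = 4 (equivalently, Q(γ) = Q(√115, √70))

Obviously Q(γ) ⊆ Q(√115, √70), and [Q(√115, √70):Q] = 4 (since 115, 70 are distinct squarefree integers > 1 with 8050 not a perfect square). To show equality we compute the minimal polynomial of γ. From γ = √115 + √70: γ^2 = 115 + 2√(8050) + 70 = 185 + 2√(8050), so γ^2 - 185 = 2√(8050); squaring, (γ^2 - 185)^2 = 4·8050, i.e. γ^4 - 370γ^2 + 34225 - 32200 = 0, i.e. γ^4 - 370γ^2 + 2025 = 0. So γ is a root of x^4 - 370x^2 + 2025. This polynomial is irreducible over Q: it has no rational root (each ±√115 ± √70 is irrational), and any factorization into two quadratics over Q would force √(8050) ∈ Q (pairing opposite roots) or √115, √70 ∈ Q (other pairings), all impossible. Hence [Q(γ):Q] = 4 = [Q(√115, √70):Q], so Q(γ) = Q(√115, √70).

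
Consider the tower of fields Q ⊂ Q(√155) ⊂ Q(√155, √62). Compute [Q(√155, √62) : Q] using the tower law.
[Q(√155, √62) : Q] = 4

[Q(√155):Q] = 2 (min poly x^2 - 155, irreducible since 155 is squarefree > 1). For the top step, suppose √62 ∈ Q(√155), say √62 = c + d√155 with c, d ∈ Q. Squaring: 62 = c^2 + 155d^2 + 2cd√155. Since √155 ∉ Q this forces 2cd = 0. If d = 0 then √62 = c ∈ Q, contradicting 62 squarefree > 1. If c = 0 then 62 = 155d^2, so 155·62 = (155d)^2 is a perfect square in Q — but 155·62 = 9610 is not a perfect square (since 155 and 62 are distinct squarefree integers). Contradiction. Hence √62 ∉ Q(√155), so x^2 - 62 stays irreducible over Q(√155) and [Q(√155, √62) : Q(√155)] = 2. By the tower law, [Q(√155, √62) : Q] = 2 · 2 = 4.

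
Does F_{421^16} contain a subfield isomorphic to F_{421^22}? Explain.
No: F_{421^22} is not a subfield of F_{421^16}

F_{p^m} embeds in F_{p^n} iff m | n. Here 22 ∤ 16 (since 16 = 0·22 + 16 with remainder 16 ≠ 0), so F_{421^22} is not a subfield of F_{421^16}. Equivalently: if it were, the tower law would give 22 = [F_{421^22}:F_421] dividing [F_{421^16}:F_421] = 16, contradiction.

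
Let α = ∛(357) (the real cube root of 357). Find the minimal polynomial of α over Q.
m_α(x) = x^3 - 357

α satisfies α^3 = 357, so x^3 - 357 annihilates α. By the rational root test, a rational root p/q (in lowest terms) of x^3 - 357 would satisfy p^3 = 357 q^3, forcing q = 1 and p^3 = 357; but 357 is not a perfect cube, contradiction. A monic cubic over Q with no rational root is irreducible (any nontrivial factorization would include a linear factor). Hence x^3 - 357 is the minimal polynomial of α, and in particular [Q(α):Q] = 3.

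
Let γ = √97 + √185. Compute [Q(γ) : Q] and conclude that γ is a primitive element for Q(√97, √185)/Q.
[Q(γ) : Q] = 4 (equivalently, Q(γ) = Q(√97, √185))

Obviously Q(γ) ⊆ Q(√97, √185), and [Q(√97, √185):Q] = 4 (since 97, 185 are distinct squarefree integers > 1 with 17945 not a perfect square). To show equality we compute the minimal polynomial of γ. From γ = √97 + √185: γ^2 = 97 + 2√(17945) + 185 = 282 + 2√(17945), so γ^2 - 282 = 2√(17945); squaring, (γ^2 - 282)^2 = 4·17945, i.e. γ^4 - 564γ^2 + 79524 - 71780 = 0, i.e. γ^4 - 564γ^2 + 7744 = 0. So γ is a root of x^4 - 564x^2 + 7744. This polynomial is irreducible over Q: it has no rational root (each ±√97 ± √185 is irrational), and any factorization into two quadratics over Q would force √(17945) ∈ Q (pairing opposite roots) or √97, √185 ∈ Q (other pairings), all impossible. Hence [Q(γ):Q] = 4 = [Q(√97, √185):Q], so Q(γ) = Q(√97, √185).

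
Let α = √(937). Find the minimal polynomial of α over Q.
m_α(x) = x^2 - 937

α satisfies α^2 - 937 = 0, so x^2 - 937 annihilates α. Since d = 937 is squarefree and ≠ 1, it is not a perfect square in Q, so x^2 - 937 has no rational root and is therefore irreducible over Q (a degree-2 polynomial over a field is irreducible iff it has no root). Hence m_α(x) = x^2 - 937.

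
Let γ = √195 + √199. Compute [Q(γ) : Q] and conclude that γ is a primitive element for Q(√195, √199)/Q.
[Q(γ) : Q] = 4 (equivalently, Q(γ) = Q(√195, √199))

Obviously Q(γ) ⊆ Q(√195, √199), and [Q(√195, √199):Q] = 4 (since 195, 199 are distinct squarefree integers > 1 with 38805 not a perfect square). To show equality we compute the minimal polynomial of γ. From γ = √195 + √199: γ^2 = 195 + 2√(38805) + 199 = 394 + 2√(38805), so γ^2 - 394 = 2√(38805); squaring, (γ^2 - 394)^2 = 4·38805, i.e. γ^4 - 788γ^2 + 155236 - 155220 = 0, i.e. γ^4 - 788γ^2 + 16 = 0. So γ is a root of x^4 - 788x^2 + 16. This polynomial is irreducible over Q: it has no rational root (each ±√195 ± √199 is irrational), and any factorization into two quadratics over Q would force √(38805) ∈ Q (pairing opposite roots) or √195, √199 ∈ Q (other pairings), all impossible. Hence [Q(γ):Q] = 4 = [Q(√195, √199):Q], so Q(γ) = Q(√195, √199).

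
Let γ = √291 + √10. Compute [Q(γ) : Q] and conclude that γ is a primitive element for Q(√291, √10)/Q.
[Q(γ) : Q] = 4 (equivalently, Q(γ) = Q(√291, √10))

Obviously Q(γ) ⊆ Q(√291, √10), and [Q(√291, √10):Q] = 4 (since 291, 10 are distinct squarefree integers > 1 with 2910 not a perfect square). To show equality we compute the minimal polynomial of γ. From γ = √291 + √10: γ^2 = 291 + 2√(2910) + 10 = 301 + 2√(2910), so γ^2 - 301 = 2√(2910); squaring, (γ^2 - 301)^2 = 4·2910, i.e. γ^4 - 602γ^2 + 90601 - 11640 = 0, i.e. γ^4 - 602γ^2 + 78961 = 0. So γ is a root of x^4 - 602x^2 + 78961. This polynomial is irreducible over Q: it has no rational root (each ±√291 ± √10 is irrational), and any factorization into two quadratics over Q would force √(2910) ∈ Q (pairing opposite roots) or √291, √10 ∈ Q (other pairings), all impossible. Hence [Q(γ):Q] = 4 = [Q(√291, √10):Q], so Q(γ) = Q(√291, √10).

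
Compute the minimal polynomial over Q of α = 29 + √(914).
m_α(x) = x^2 - 58x - 73

From α - 29 = √(914), squaring gives (α - 29)^2 = 914, i.e. α^2 - 58α + 841 = 914, so α^2 - 58α - 73 = 0. The discriminant of x^2 - 58x - 73 is (-58)^2 - 4·(-73) = 3364 + 292 = 3656, and 4·(914) is not a perfect square in Q since 914 is squarefree and ≠ 1. Hence x^2 - 58x - 73 is irreducible over Q and is the minimal polynomial of α.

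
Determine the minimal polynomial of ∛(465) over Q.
m_α(x) = x^3 - 465

α satisfies α^3 = 465, so x^3 - 465 annihilates α. By the rational root test, a rational root p/q (in lowest terms) of x^3 - 465 would satisfy p^3 = 465 q^3, forcing q = 1 and p^3 = 465; but 465 is not a perfect cube, contradiction. A monic cubic over Q with no rational root is irreducible (any nontrivial factorization would include a linear factor). Hence x^3 - 465 is the minimal polynomial of α, and in particular [Q(α):Q] = 3.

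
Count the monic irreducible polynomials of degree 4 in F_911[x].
There are 172192009080 monic irreducible polynomials of degree 4 over F_911

Each element of F_{911^4} that lies in no proper subfield is a root of exactly one monic irreducible of degree 4 over F_911, and each such polynomial has 4 distinct roots in F_{911^4}. By Möbius inversion the count is N_911(4) = (1/4) Σ_{d|4} μ(4/d) · 911^d = (1/4)(μ(4)·911^1 + μ(2)·911^2 + μ(1)·911^4) = 688768036320/4 = 172192009080.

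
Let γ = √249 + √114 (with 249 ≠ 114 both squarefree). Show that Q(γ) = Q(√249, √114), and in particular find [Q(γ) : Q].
[Q(γ) : Q] = 4 (equivalently, Q(γ) = Q(√249, √114))

Obviously Q(γ) ⊆ Q(√249, √114), and [Q(√249, √114):Q] = 4 (since 249, 114 are distinct squarefree integers > 1 with 28386 not a perfect square). To show equality we compute the minimal polynomial of γ. From γ = √249 + √114: γ^2 = 249 + 2√(28386) + 114 = 363 + 2√(28386), so γ^2 - 363 = 2√(28386); squaring, (γ^2 - 363)^2 = 4·28386, i.e. γ^4 - 726γ^2 + 131769 - 113544 = 0, i.e. γ^4 - 726γ^2 + 18225 = 0. So γ is a root of x^4 - 726x^2 + 18225. This polynomial is irreducible over Q: it has no rational root (each ±√249 ± √114 is irrational), and any factorization into two quadratics over Q would force √(28386) ∈ Q (pairing opposite roots) or √249, √114 ∈ Q (other pairings), all impossible. Hence [Q(γ):Q] = 4 = [Q(√249, √114):Q], so Q(γ) = Q(√249, √114).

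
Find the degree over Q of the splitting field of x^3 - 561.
[K : Q] = 6

The roots of x^3 - 561 are ∛561, ω∛561, ω^2∛561 where ω = e^(2πi/3) is a primitive cube root of unity, so K = Q(∛561, ω). Now [Q(∛561):Q] = 3 (since 561 is not a perfect cube, x^3 - 561 is irreducible) and [Q(ω):Q] = 2. Both 2 and 3 divide [K:Q], and [K:Q] ≤ 3·2 = 6, so [K:Q] = 6. (Equivalently: Q(∛561) ⊂ R but ω ∉ R, so [K : Q(∛561)] = 2.)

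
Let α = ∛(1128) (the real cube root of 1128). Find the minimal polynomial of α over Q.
m_α(x) = x^3 - 1128

α satisfies α^3 = 1128, so x^3 - 1128 annihilates α. By the rational root test, a rational root p/q (in lowest terms) of x^3 - 1128 would satisfy p^3 = 1128 q^3, forcing q = 1 and p^3 = 1128; but 1128 is not a perfect cube, contradiction. A monic cubic over Q with no rational root is irreducible (any nontrivial factorization would include a linear factor). Hence x^3 - 1128 is the minimal polynomial of α, and in particular [Q(α):Q] = 3.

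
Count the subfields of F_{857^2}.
F_{857^2} has 2 subfields

The subfields of F_{p^n} are exactly the fields F_{p^d} for d | n (each is the fixed field of the unique index-d subgroup of Gal(F_{p^n}/F_p) ≅ Z/nZ). The divisors of n = 2 are {1, 2}, giving 2 subfields: F_{857^1}, F_{857^2}.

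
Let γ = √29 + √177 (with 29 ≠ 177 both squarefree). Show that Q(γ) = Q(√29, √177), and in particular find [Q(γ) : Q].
[Q(γ) : Q] = 4 (equivalently, Q(γ) = Q(√29, √177))

Obviously Q(γ) ⊆ Q(√29, √177), and [Q(√29, √177):Q] = 4 (since 29, 177 are distinct squarefree integers > 1 with 5133 not a perfect square). To show equality we compute the minimal polynomial of γ. From γ = √29 + √177: γ^2 = 29 + 2√(5133) + 177 = 206 + 2√(5133), so γ^2 - 206 = 2√(5133); squaring, (γ^2 - 206)^2 = 4·5133, i.e. γ^4 - 412γ^2 + 42436 - 20532 = 0, i.e. γ^4 - 412γ^2 + 21904 = 0. So γ is a root of x^4 - 412x^2 + 21904. This polynomial is irreducible over Q: it has no rational root (each ±√29 ± √177 is irrational), and any factorization into two quadratics over Q would force √(5133) ∈ Q (pairing opposite roots) or √29, √177 ∈ Q (other pairings), all impossible. Hence [Q(γ):Q] = 4 = [Q(√29, √177):Q], so Q(γ) = Q(√29, √177).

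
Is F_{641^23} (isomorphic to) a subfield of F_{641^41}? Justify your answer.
No: F_{641^23} is not a subfield of F_{641^41}

F_{p^m} embeds in F_{p^n} iff m | n. Here 23 ∤ 41 (since 41 = 1·23 + 18 with remainder 18 ≠ 0), so F_{641^23} is not a subfield of F_{641^41}. Equivalently: if it were, the tower law would give 23 = [F_{641^23}:F_641] dividing [F_{641^41}:F_641] = 41, contradiction.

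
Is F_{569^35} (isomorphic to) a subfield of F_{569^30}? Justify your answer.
No: F_{569^35} is not a subfield of F_{569^30}

F_{p^m} embeds in F_{p^n} iff m | n. Here 35 ∤ 30 (since 30 = 0·35 + 30 with remainder 30 ≠ 0), so F_{569^35} is not a subfield of F_{569^30}. Equivalently: if it were, the tower law would give 35 = [F_{569^35}:F_569] dividing [F_{569^30}:F_569] = 30, contradiction.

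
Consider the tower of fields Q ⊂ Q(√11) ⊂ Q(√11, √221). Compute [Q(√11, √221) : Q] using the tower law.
[Q(√11, √221) : Q] = 4

[Q(√11):Q] = 2 (min poly x^2 - 11, irreducible since 11 is squarefree > 1). For the top step, suppose √221 ∈ Q(√11), say √221 = c + d√11 with c, d ∈ Q. Squaring: 221 = c^2 + 11d^2 + 2cd√11. Since √11 ∉ Q this forces 2cd = 0. If d = 0 then √221 = c ∈ Q, contradicting 221 squarefree > 1. If c = 0 then 221 = 11d^2, so 11·221 = (11d)^2 is a perfect square in Q — but 11·221 = 2431 is not a perfect square (since 11 and 221 are distinct squarefree integers). Contradiction. Hence √221 ∉ Q(√11), so x^2 - 221 stays irreducible over Q(√11) and [Q(√11, √221) : Q(√11)] = 2. By the tower law, [Q(√11, √221) : Q] = 2 · 2 = 4.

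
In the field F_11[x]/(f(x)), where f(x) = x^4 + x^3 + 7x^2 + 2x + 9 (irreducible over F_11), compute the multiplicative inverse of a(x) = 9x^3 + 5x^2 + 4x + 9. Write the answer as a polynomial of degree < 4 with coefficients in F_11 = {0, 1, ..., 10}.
a(x)^(-1) ≡ 3x^3 + x^2 + x + 10 (mod f(x))

Since f is irreducible over F_11, F_11[x]/(f) is a field and a(x) ≠ 0 has an inverse. Apply the extended Euclidean algorithm to f(x) and a(x) in F_11[x]: f(x) = (5x + 1)·a(x) + (4x^2 + 8x);  a(x) = (5x + 5)·(4x^2 + 8x) + (8x + 9);  (4x^2 + 8x) = (6x + 8)·(8x + 9) + (5). The last nonzero remainder is the constant 5 = gcd(f, a) in F_11. Back-substituting through the division chain expresses 5 = s(x)·a(x) + t(x)·f(x) with s(x) ≡ 4x^3 + 5x^2 + 5x + 6 (mod f), so (4x^3 + 5x^2 + 5x + 6)·a(x) ≡ 5 (mod f). Multiplying by 5^(-1) ≡ 9 in F_11 gives a(x)^(-1) ≡ 9·(4x^3 + 5x^2 + 5x + 6) ≡ 3x^3 + x^2 + x + 10 (mod f). Check: (9x^3 + 5x^2 + 4x + 9)·(3x^3 + x^2 + x + 10) = 5x^6 + 2x^5 + 4x^4 + 5x^3 + 8x^2 + 5x + 2 ≡ 1 (mod x^4 + x^3 + 7x^2 + 2x + 9).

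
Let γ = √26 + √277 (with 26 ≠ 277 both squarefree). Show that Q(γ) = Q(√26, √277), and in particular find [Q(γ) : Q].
[Q(γ) : Q] = 4 (equivalently, Q(γ) = Q(√26, √277))

Obviously Q(γ) ⊆ Q(√26, √277), and [Q(√26, √277):Q] = 4 (since 26, 277 are distinct squarefree integers > 1 with 7202 not a perfect square). To show equality we compute the minimal polynomial of γ. From γ = √26 + √277: γ^2 = 26 + 2√(7202) + 277 = 303 + 2√(7202), so γ^2 - 303 = 2√(7202); squaring, (γ^2 - 303)^2 = 4·7202, i.e. γ^4 - 606γ^2 + 91809 - 28808 = 0, i.e. γ^4 - 606γ^2 + 63001 = 0. So γ is a root of x^4 - 606x^2 + 63001. This polynomial is irreducible over Q: it has no rational root (each ±√26 ± √277 is irrational), and any factorization into two quadratics over Q would force √(7202) ∈ Q (pairing opposite roots) or √26, √277 ∈ Q (other pairings), all impossible. Hence [Q(γ):Q] = 4 = [Q(√26, √277):Q], so Q(γ) = Q(√26, √277).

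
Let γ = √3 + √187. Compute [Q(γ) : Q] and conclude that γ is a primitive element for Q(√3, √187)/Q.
[Q(γ) : Q] = 4 (equivalently, Q(γ) = Q(√3, √187))

Obviously Q(γ) ⊆ Q(√3, √187), and [Q(√3, √187):Q] = 4 (since 3, 187 are distinct squarefree integers > 1 with 561 not a perfect square). To show equality we compute the minimal polynomial of γ. From γ = √3 + √187: γ^2 = 3 + 2√(561) + 187 = 190 + 2√(561), so γ^2 - 190 = 2√(561); squaring, (γ^2 - 190)^2 = 4·561, i.e. γ^4 - 380γ^2 + 36100 - 2244 = 0, i.e. γ^4 - 380γ^2 + 33856 = 0. So γ is a root of x^4 - 380x^2 + 33856. This polynomial is irreducible over Q: it has no rational root (each ±√3 ± √187 is irrational), and any factorization into two quadratics over Q would force √(561) ∈ Q (pairing opposite roots) or √3, √187 ∈ Q (other pairings), all impossible. Hence [Q(γ):Q] = 4 = [Q(√3, √187):Q], so Q(γ) = Q(√3, √187).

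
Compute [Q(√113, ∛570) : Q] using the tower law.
[Q(√113, ∛570) : Q] = 6

Let L = Q(√113, ∛570). Since Q(√113) ⊂ L and [Q(√113):Q] = 2, the tower law gives 2 | [L:Q]. Likewise Q(∛570) ⊂ L with [Q(∛570):Q] = 3 (because 570 is not a perfect cube), so 3 | [L:Q]. As gcd(2,3) = 1, [L:Q] is divisible by 6. Conversely L is generated over Q by √113 and ∛570, so [L:Q] ≤ 2·3 = 6. Therefore [Q(√113, ∛570) : Q] = 6.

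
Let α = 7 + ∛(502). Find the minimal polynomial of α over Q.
m_α(x) = x^3 - 21x^2 + 147x - 845

Set β = α - 7 = ∛(502), so β^3 = 502. Then (α - 7)^3 - 502 = 0, i.e. α is a root of g(x) = (x - 7)^3 - 502 = x^3 - 21x^2 + 147x - 845. Since g(x) = h(x - 7) where h(x) = x^3 - 502, and h is irreducible over Q (because 502 is not a perfect cube, so h has no rational root, and a monic cubic with no rational root is irreducible), g is also irreducible (irreducibility is preserved under the substitution x → x - 7). Hence m_α(x) = x^3 - 21x^2 + 147x - 845.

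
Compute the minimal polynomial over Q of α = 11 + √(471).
m_α(x) = x^2 - 22x - 350

From α - 11 = √(471), squaring gives (α - 11)^2 = 471, i.e. α^2 - 22α + 121 = 471, so α^2 - 22α - 350 = 0. The discriminant of x^2 - 22x - 350 is (-22)^2 - 4·(-350) = 484 + 1400 = 1884, and 4·(471) is not a perfect square in Q since 471 is squarefree and ≠ 1. Hence x^2 - 22x - 350 is irreducible over Q and is the minimal polynomial of α.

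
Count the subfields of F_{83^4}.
F_{83^4} has 3 subfields

The subfields of F_{p^n} are exactly the fields F_{p^d} for d | n (each is the fixed field of the unique index-d subgroup of Gal(F_{p^n}/F_p) ≅ Z/nZ). The divisors of n = 4 are {1, 2, 4}, giving 3 subfields: F_{83^1}, F_{83^2}, F_{83^4}.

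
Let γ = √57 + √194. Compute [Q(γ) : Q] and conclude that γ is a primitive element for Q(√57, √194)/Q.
[Q(γ) : Q] = 4 (equivalently, Q(γ) = Q(√57, √194))

Obviously Q(γ) ⊆ Q(√57, √194), and [Q(√57, √194):Q] = 4 (since 57, 194 are distinct squarefree integers > 1 with 11058 not a perfect square). To show equality we compute the minimal polynomial of γ. From γ = √57 + √194: γ^2 = 57 + 2√(11058) + 194 = 251 + 2√(11058), so γ^2 - 251 = 2√(11058); squaring, (γ^2 - 251)^2 = 4·11058, i.e. γ^4 - 502γ^2 + 63001 - 44232 = 0, i.e. γ^4 - 502γ^2 + 18769 = 0. So γ is a root of x^4 - 502x^2 + 18769. This polynomial is irreducible over Q: it has no rational root (each ±√57 ± √194 is irrational), and any factorization into two quadratics over Q would force √(11058) ∈ Q (pairing opposite roots) or √57, √194 ∈ Q (other pairings), all impossible. Hence [Q(γ):Q] = 4 = [Q(√57, √194):Q], so Q(γ) = Q(√57, √194).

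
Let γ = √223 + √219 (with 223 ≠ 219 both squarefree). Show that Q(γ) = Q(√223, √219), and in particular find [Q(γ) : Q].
[Q(γ) : Q] = 4 (equivalently, Q(γ) = Q(√223, √219))

Obviously Q(γ) ⊆ Q(√223, √219), and [Q(√223, √219):Q] = 4 (since 223, 219 are distinct squarefree integers > 1 with 48837 not a perfect square). To show equality we compute the minimal polynomial of γ. From γ = √223 + √219: γ^2 = 223 + 2√(48837) + 219 = 442 + 2√(48837), so γ^2 - 442 = 2√(48837); squaring, (γ^2 - 442)^2 = 4·48837, i.e. γ^4 - 884γ^2 + 195364 - 195348 = 0, i.e. γ^4 - 884γ^2 + 16 = 0. So γ is a root of x^4 - 884x^2 + 16. This polynomial is irreducible over Q: it has no rational root (each ±√223 ± √219 is irrational), and any factorization into two quadratics over Q would force √(48837) ∈ Q (pairing opposite roots) or √223, √219 ∈ Q (other pairings), all impossible. Hence [Q(γ):Q] = 4 = [Q(√223, √219):Q], so Q(γ) = Q(√223, √219).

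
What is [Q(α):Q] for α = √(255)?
[Q(α):Q] = 2

[Q(α):Q] equals the degree of the minimal polynomial of α. Here α^2 = 255 and x^2 - 255 is irreducible (d = 255 is squarefree, ≠ 1, hence not a square), so deg(m_α) = 2. Thus [Q(α):Q] = 2.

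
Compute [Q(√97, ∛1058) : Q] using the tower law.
[Q(√97, ∛1058) : Q] = 6

Let L = Q(√97, ∛1058). Since Q(√97) ⊂ L and [Q(√97):Q] = 2, the tower law gives 2 | [L:Q]. Likewise Q(∛1058) ⊂ L with [Q(∛1058):Q] = 3 (because 1058 is not a perfect cube), so 3 | [L:Q]. As gcd(2,3) = 1, [L:Q] is divisible by 6. Conversely L is generated over Q by √97 and ∛1058, so [L:Q] ≤ 2·3 = 6. Therefore [Q(√97, ∛1058) : Q] = 6.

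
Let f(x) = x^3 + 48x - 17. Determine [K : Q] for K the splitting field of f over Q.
[K : Q] = 6

By the rational root test, any rational root of the monic integer polynomial f(x) = x^3 + 48x - 17 must be an integer dividing the constant term -17, i.e. one of ±{1, 17}. Evaluating: f(1) = 32, f(-1) = -66, f(17) = 5712, f(-17) = -5746; none is 0, so f has no rational root and is therefore irreducible over Q (a cubic with no linear factor over a field is irreducible). For an irreducible cubic, the Galois group is A_3 or S_3 according as the discriminant disc(f) = -4a^3 - 27b^2 = -4·(48)^3 - 27·(-17)^2 = -450171 is or is not a square in Q. Here disc(f) = -450171 is not a perfect square in Q, so the Galois group of f over Q is not contained in A_3 and must be all of S_3. The splitting field has degree |S_3| = 6 over Q, so [K : Q] = 6.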